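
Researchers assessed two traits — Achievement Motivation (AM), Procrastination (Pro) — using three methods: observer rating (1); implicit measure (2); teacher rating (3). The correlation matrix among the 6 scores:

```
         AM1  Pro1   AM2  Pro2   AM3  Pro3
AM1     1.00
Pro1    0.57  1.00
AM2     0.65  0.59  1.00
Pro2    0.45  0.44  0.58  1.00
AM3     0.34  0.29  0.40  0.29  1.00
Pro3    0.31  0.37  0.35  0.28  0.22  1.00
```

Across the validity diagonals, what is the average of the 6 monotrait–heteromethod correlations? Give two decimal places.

0.41

Convergent values: 0.65, 0.34, 0.40, 0.44, 0.37, 0.28; mean = 2.48/6 = 0.41.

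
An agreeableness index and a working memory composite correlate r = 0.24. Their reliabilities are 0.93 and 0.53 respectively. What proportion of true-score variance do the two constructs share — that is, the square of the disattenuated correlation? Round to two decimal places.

0.12

Disattenuated r = 0.24 / √(0.93 × 0.53) = 0.24 / 0.7021 = 0.3418.
Shared true-score variance = 0.3418² = 0.1168 ≈ 0.12.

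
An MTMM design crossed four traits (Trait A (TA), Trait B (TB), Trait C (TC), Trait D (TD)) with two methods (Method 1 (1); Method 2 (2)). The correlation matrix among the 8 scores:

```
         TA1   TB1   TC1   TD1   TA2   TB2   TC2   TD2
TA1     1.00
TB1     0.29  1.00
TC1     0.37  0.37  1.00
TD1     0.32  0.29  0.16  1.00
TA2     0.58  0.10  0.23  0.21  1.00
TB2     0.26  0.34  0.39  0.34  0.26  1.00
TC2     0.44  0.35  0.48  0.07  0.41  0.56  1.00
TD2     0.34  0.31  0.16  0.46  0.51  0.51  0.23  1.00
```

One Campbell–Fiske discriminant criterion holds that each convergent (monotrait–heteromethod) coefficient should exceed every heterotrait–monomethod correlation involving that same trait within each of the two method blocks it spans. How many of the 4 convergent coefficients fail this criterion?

Each convergent coefficient versus the relevant comparison correlations:
TA (methods 1·2): 0.58 vs {0.29, 0.26, 0.37, 0.41, 0.32, 0.51} → pass.
TB (methods 1·2): 0.34 vs {0.29, 0.26, 0.37, 0.56, 0.29, 0.51} → fail.
TC (methods 1·2): 0.48 vs {0.37, 0.41, 0.37, 0.56, 0.16, 0.23} → fail.
TD (methods 1·2): 0.46 vs {0.32, 0.51, 0.29, 0.51, 0.16, 0.23} → fail.
3 of 4 fail.

3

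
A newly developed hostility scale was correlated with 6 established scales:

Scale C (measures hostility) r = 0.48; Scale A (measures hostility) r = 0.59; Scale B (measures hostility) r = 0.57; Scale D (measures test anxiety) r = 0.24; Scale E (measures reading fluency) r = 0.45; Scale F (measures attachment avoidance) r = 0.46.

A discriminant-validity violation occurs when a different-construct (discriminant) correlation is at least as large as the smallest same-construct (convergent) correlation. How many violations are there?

Convergent (same construct = hostility): Scale C, Scale A, Scale B.
Smallest convergent = 0.48. Discriminant values: 0.24, 0.45, 0.46; count ≥ 0.48 → 0.

0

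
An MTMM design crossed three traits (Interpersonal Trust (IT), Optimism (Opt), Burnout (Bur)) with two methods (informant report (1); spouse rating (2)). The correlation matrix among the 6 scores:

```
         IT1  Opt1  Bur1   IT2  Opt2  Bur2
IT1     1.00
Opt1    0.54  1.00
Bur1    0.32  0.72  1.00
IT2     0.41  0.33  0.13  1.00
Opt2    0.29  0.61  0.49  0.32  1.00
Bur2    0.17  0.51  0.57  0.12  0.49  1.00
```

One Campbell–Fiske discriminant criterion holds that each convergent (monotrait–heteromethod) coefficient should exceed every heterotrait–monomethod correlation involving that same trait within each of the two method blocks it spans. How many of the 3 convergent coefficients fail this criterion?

Checking each validity diagonal entry against its comparison values:
IT (methods 1·2): 0.41 vs {0.54, 0.32, 0.32, 0.12} → fail.
Opt (methods 1·2): 0.61 vs {0.54, 0.32, 0.72, 0.49} → fail.
Bur (methods 1·2): 0.57 vs {0.32, 0.12, 0.72, 0.49} → fail.
3 of 3 fail.

3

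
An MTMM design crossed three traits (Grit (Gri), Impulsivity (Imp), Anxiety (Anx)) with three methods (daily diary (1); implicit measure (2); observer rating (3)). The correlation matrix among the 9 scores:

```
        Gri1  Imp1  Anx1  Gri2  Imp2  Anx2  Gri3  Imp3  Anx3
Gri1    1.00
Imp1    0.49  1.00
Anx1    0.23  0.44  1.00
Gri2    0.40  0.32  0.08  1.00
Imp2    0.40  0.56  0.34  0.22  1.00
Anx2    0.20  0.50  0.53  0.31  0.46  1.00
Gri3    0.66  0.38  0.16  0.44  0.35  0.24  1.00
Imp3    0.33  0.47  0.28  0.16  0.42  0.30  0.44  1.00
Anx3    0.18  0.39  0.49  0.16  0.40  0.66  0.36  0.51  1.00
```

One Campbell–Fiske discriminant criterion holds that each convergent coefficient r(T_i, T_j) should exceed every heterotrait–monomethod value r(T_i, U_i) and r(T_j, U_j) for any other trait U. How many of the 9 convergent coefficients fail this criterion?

Convergent coefficients and their comparison sets:
Gri (methods 1·2): 0.40 vs {0.49, 0.22, 0.23, 0.31} → fail.
Gri (methods 1·3): 0.66 vs {0.49, 0.44, 0.23, 0.36} → pass.
Gri (methods 2·3): 0.44 vs {0.22, 0.44, 0.31, 0.36} → fail.
Imp (methods 1·2): 0.56 vs {0.49, 0.22, 0.44, 0.46} → pass.
Imp (methods 1·3): 0.47 vs {0.49, 0.44, 0.44, 0.51} → fail.
Imp (methods 2·3): 0.42 vs {0.22, 0.44, 0.46, 0.51} → fail.
Anx (methods 1·2): 0.53 vs {0.23, 0.31, 0.44, 0.46} → pass.
Anx (methods 1·3): 0.49 vs {0.23, 0.36, 0.44, 0.51} → fail.
Anx (methods 2·3): 0.66 vs {0.31, 0.36, 0.46, 0.51} → pass.
5 of 9 fail.

5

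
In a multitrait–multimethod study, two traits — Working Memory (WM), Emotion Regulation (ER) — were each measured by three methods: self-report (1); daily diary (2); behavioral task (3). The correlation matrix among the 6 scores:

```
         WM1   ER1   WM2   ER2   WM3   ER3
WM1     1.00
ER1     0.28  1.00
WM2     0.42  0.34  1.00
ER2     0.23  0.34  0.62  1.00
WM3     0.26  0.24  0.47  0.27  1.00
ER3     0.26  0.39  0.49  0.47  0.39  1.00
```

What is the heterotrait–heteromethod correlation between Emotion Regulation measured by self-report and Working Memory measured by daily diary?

Different traits and methods: r(ER1, WM2) = 0.34.

0.34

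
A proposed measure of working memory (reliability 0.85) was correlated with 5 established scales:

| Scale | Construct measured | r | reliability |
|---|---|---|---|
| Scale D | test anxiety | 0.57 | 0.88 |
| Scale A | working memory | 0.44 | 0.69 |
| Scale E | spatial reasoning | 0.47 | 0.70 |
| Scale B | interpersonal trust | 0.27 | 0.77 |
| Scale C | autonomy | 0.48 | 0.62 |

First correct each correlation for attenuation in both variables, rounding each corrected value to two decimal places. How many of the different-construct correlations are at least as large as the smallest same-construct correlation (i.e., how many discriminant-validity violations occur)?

3

Disattenuated r (r / √(r_scale · r_new)):
  Scale D (disc): 0.57 / √(0.88·0.85) = 0.66
  Scale A (conv): 0.44 / √(0.69·0.85) = 0.57
  Scale E (disc): 0.47 / √(0.70·0.85) = 0.61
  Scale B (disc): 0.27 / √(0.77·0.85) = 0.33
  Scale C (disc): 0.48 / √(0.62·0.85) = 0.66
Smallest convergent = 0.57. Discriminant values: 0.66, 0.61, 0.33, 0.66; count ≥ 0.57 → 3.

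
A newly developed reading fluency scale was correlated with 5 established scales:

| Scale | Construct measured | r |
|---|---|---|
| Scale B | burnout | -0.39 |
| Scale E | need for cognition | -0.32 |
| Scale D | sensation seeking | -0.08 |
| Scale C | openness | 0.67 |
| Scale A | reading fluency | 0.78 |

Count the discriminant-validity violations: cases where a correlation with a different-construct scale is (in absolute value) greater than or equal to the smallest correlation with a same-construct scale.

0

Convergent (same construct = reading fluency): Scale A.
Smallest convergent = 0.78. Discriminant |r|: 0.39, 0.32, 0.08, 0.67; count ≥ 0.78 → 0.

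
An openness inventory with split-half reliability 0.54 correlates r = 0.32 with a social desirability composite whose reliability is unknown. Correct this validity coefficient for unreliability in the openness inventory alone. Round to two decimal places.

Single correction: r_c = r_obs / √r_xx = 0.32 / √0.54 = 0.32 / 0.7348 ≈ 0.44.

0.44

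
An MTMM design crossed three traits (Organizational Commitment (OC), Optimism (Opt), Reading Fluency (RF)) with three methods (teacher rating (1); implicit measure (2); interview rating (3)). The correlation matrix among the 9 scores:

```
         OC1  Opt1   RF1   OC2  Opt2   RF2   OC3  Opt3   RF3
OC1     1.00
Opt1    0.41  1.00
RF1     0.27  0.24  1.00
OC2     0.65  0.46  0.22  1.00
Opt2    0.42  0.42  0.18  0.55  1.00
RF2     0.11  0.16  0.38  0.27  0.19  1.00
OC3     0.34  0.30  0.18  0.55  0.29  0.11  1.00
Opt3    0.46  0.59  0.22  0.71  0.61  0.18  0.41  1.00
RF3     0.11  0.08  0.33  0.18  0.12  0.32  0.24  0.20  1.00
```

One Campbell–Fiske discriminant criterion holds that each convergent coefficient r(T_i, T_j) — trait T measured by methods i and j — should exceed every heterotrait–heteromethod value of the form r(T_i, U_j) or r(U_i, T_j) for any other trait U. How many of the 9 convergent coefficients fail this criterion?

4

Each convergent coefficient versus the relevant comparison correlations:
OC (methods 1·2): 0.65 vs {0.42, 0.46, 0.11, 0.22} → pass.
OC (methods 1·3): 0.34 vs {0.46, 0.30, 0.11, 0.18} → fail.
OC (methods 2·3): 0.55 vs {0.71, 0.29, 0.18, 0.11} → fail.
Opt (methods 1·2): 0.42 vs {0.46, 0.42, 0.16, 0.18} → fail.
Opt (methods 1·3): 0.59 vs {0.30, 0.46, 0.08, 0.22} → pass.
Opt (methods 2·3): 0.61 vs {0.29, 0.71, 0.12, 0.18} → fail.
RF (methods 1·2): 0.38 vs {0.22, 0.11, 0.18, 0.16} → pass.
RF (methods 1·3): 0.33 vs {0.18, 0.11, 0.22, 0.08} → pass.
RF (methods 2·3): 0.32 vs {0.11, 0.18, 0.18, 0.12} → pass.
4 of 9 fail.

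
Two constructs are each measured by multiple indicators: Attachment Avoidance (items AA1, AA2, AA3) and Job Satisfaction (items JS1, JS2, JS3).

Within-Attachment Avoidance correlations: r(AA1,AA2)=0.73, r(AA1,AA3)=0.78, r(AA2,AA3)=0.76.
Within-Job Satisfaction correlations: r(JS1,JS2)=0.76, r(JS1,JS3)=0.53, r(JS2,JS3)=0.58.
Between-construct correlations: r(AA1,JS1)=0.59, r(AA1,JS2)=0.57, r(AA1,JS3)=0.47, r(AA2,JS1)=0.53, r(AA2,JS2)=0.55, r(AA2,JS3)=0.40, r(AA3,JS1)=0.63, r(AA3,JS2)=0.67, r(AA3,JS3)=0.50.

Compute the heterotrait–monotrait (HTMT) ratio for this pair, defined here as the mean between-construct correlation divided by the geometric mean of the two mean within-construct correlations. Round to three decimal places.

Between-construct mean = 4.91/9 = 0.5456.
Mean within-AA = 2.27/3 = 0.7567; mean within-JS = 1.87/3 = 0.6233.
Geometric mean = √(0.7567 × 0.6233) = 0.6868.
HTMT = 0.5456 / 0.6868 = 0.794.

0.794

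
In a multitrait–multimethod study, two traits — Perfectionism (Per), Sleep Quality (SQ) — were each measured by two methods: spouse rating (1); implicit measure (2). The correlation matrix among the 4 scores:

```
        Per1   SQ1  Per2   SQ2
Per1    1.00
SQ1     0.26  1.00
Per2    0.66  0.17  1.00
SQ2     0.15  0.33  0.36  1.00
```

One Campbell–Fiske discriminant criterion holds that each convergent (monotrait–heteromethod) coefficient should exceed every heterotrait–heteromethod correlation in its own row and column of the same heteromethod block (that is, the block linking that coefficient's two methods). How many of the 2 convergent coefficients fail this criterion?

Convergent coefficients and their comparison sets:
Per (methods 1·2): 0.66 vs {0.15, 0.17} → pass.
SQ (methods 1·2): 0.33 vs {0.17, 0.15} → pass.
0 of 2 fail.

0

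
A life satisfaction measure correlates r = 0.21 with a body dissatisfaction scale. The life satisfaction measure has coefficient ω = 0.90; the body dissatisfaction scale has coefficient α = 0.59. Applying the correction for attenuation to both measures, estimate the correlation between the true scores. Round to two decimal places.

r_true = r_obs / √(r_xx · r_yy) = 0.21 / √(0.90 × 0.59) = 0.21 / √0.5310 = 0.21 / 0.7287 ≈ 0.29.

0.29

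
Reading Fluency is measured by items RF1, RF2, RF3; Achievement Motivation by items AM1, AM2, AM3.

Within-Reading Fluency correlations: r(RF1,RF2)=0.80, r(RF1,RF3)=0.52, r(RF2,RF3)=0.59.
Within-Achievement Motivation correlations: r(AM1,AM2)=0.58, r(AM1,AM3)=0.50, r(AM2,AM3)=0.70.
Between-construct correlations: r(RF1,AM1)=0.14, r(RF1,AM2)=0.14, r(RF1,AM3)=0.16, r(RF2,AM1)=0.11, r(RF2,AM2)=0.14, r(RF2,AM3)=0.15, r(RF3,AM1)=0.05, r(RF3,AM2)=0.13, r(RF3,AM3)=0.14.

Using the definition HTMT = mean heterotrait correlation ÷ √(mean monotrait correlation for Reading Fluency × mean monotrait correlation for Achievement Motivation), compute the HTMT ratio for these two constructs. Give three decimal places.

0.210

Mean heterotrait r = 1.16/9 = 0.1289.
Mean within-RF = 1.91/3 = 0.6367; mean within-AM = 1.78/3 = 0.5933.
Geometric mean = √(0.6367 × 0.5933) = 0.6146.
HTMT = 0.1289 / 0.6146 = 0.210.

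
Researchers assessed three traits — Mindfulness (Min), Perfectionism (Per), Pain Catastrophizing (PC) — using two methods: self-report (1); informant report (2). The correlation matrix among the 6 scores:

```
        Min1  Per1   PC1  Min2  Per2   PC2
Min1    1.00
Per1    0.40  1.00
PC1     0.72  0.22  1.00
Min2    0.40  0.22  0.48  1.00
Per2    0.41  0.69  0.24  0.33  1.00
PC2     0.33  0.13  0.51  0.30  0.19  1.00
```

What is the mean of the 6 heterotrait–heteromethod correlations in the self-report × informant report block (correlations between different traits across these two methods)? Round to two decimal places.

HTHM values (method 1 × method 2): 0.41, 0.33, 0.22, 0.13, 0.48, 0.24; mean = 1.81/6 = 0.30.

0.30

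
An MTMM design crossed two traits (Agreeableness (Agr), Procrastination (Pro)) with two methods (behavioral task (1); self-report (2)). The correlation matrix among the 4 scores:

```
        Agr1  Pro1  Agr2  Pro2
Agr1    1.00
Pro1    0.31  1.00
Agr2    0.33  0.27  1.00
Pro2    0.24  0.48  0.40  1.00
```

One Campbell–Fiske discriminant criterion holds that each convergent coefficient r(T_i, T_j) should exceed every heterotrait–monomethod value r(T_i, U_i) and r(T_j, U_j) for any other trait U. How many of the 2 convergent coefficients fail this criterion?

Each convergent coefficient versus the relevant comparison correlations:
Agr (methods 1·2): 0.33 vs {0.31, 0.40} → fail.
Pro (methods 1·2): 0.48 vs {0.31, 0.40} → pass.
1 of 2 fail.

1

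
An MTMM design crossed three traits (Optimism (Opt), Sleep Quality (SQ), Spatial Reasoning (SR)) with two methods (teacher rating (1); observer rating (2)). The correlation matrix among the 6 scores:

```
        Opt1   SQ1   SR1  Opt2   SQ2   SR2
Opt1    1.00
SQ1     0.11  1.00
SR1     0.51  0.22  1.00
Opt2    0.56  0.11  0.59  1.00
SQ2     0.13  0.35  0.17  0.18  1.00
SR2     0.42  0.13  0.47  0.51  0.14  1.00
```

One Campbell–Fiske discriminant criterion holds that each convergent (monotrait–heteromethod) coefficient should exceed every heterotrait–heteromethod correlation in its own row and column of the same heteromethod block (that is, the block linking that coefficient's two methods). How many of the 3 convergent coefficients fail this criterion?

2

Convergent coefficients and their comparison sets:
Opt (methods 1·2): 0.56 vs {0.13, 0.11, 0.42, 0.59} → fail.
SQ (methods 1·2): 0.35 vs {0.11, 0.13, 0.13, 0.17} → pass.
SR (methods 1·2): 0.47 vs {0.59, 0.42, 0.17, 0.13} → fail.
2 of 3 fail.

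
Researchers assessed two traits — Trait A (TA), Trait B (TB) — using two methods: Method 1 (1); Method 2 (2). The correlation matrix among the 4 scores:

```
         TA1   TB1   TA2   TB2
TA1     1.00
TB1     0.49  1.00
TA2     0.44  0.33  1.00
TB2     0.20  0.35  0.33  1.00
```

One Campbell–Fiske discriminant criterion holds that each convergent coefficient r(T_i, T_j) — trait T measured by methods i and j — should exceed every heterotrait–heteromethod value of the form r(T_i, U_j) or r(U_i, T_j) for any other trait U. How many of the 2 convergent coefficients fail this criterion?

Each convergent coefficient versus the relevant comparison correlations:
TA (methods 1·2): 0.44 vs {0.20, 0.33} → pass.
TB (methods 1·2): 0.35 vs {0.33, 0.20} → pass.
0 of 2 fail.

0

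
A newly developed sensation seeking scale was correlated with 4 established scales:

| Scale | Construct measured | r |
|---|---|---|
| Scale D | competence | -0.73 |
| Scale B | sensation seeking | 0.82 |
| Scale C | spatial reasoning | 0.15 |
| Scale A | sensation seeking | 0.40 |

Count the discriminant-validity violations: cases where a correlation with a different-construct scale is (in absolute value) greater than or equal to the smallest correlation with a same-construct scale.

1

Convergent (same construct = sensation seeking): Scale B, Scale A.
Smallest convergent = 0.40. Discriminant |r|: 0.73, 0.15; count ≥ 0.40 → 1.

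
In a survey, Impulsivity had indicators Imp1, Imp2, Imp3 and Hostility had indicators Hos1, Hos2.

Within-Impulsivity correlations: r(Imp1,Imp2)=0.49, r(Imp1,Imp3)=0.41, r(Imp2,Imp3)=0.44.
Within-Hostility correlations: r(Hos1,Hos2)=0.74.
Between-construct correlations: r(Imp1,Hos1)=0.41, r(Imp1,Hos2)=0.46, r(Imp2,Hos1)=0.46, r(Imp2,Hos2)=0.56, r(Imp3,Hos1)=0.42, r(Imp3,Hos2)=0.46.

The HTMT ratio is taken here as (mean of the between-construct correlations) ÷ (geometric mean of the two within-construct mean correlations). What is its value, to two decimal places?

Mean heterotrait r = 2.77/6 = 0.4617.
Mean within-Imp = 1.34/3 = 0.4467; mean within-Hos = 0.74/1 = 0.7400.
Geometric mean = √(0.4467 × 0.7400) = 0.5749.
HTMT = 0.4617 / 0.5749 = 0.80.

0.80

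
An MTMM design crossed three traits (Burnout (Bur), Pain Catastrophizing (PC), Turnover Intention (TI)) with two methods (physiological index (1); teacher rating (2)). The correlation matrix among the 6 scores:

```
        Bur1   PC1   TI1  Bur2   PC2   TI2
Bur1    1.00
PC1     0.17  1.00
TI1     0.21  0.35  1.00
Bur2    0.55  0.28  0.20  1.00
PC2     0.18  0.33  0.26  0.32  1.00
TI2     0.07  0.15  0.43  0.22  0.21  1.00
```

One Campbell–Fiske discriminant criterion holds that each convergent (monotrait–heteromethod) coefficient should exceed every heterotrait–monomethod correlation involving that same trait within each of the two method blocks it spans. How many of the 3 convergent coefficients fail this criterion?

1

Checking each validity diagonal entry against its comparison values:
Bur (methods 1·2): 0.55 vs {0.17, 0.32, 0.21, 0.22} → pass.
PC (methods 1·2): 0.33 vs {0.17, 0.32, 0.35, 0.21} → fail.
TI (methods 1·2): 0.43 vs {0.21, 0.22, 0.35, 0.21} → pass.
1 of 3 fail.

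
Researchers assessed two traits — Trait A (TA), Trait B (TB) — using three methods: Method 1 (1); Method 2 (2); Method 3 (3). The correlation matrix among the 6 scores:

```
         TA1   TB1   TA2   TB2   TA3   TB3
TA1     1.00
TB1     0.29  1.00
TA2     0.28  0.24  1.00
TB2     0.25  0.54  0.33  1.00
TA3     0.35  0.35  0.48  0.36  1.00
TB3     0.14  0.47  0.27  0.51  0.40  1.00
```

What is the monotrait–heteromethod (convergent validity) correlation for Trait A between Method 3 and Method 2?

0.48

Same trait (TA), different methods: r(TA3, TA2) = 0.48.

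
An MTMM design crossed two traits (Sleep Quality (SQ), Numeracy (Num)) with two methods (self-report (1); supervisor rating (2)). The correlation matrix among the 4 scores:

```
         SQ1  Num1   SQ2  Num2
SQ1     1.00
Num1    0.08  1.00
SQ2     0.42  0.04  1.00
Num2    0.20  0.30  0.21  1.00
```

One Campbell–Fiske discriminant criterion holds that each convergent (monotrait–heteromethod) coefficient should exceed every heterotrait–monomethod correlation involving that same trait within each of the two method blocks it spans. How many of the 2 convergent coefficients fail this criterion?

0

Each convergent coefficient versus the relevant comparison correlations:
SQ (methods 1·2): 0.42 vs {0.08, 0.21} → pass.
Num (methods 1·2): 0.30 vs {0.08, 0.21} → pass.
0 of 2 fail.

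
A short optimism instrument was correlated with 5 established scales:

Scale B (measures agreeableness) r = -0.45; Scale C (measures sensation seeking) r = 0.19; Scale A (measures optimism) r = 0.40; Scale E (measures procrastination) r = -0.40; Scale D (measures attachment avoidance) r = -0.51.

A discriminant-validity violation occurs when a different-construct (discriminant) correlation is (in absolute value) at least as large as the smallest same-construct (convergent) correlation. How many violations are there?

3

Convergent (same construct = optimism): Scale A.
Smallest convergent = 0.40. Discriminant |r|: 0.45, 0.19, 0.40, 0.51; count ≥ 0.40 → 3.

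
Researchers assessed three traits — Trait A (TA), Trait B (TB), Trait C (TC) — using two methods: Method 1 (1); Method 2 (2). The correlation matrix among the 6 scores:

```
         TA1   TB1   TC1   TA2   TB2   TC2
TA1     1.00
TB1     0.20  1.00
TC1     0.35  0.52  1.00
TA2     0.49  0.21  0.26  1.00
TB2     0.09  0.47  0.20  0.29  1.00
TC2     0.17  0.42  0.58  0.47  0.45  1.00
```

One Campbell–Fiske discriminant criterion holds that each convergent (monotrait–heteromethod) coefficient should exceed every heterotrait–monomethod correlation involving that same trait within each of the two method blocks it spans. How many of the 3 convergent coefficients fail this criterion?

Convergent coefficients and their comparison sets:
TA (methods 1·2): 0.49 vs {0.20, 0.29, 0.35, 0.47} → pass.
TB (methods 1·2): 0.47 vs {0.20, 0.29, 0.52, 0.45} → fail.
TC (methods 1·2): 0.58 vs {0.35, 0.47, 0.52, 0.45} → pass.
1 of 3 fail.

1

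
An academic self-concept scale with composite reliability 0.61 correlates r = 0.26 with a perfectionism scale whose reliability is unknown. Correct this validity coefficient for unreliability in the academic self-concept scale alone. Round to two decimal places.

0.33

Single correction: r_c = r_obs / √r_xx = 0.26 / √0.61 = 0.26 / 0.7810 ≈ 0.33.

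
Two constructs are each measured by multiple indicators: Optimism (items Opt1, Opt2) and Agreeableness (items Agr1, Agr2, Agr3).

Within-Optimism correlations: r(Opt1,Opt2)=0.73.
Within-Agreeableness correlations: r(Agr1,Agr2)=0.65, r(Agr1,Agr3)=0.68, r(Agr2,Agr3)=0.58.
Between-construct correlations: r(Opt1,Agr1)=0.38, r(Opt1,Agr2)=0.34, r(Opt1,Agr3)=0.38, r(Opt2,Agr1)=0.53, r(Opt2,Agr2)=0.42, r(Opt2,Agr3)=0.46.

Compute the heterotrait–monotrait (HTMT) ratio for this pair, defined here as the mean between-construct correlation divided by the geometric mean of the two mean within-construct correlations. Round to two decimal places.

Mean between = 2.51/6 = 0.4183.
Mean within-Opt = 0.73/1 = 0.7300; mean within-Agr = 1.91/3 = 0.6367.
Geometric mean = √(0.7300 × 0.6367) = 0.6818.
HTMT = 0.4183 / 0.6818 = 0.61.

0.61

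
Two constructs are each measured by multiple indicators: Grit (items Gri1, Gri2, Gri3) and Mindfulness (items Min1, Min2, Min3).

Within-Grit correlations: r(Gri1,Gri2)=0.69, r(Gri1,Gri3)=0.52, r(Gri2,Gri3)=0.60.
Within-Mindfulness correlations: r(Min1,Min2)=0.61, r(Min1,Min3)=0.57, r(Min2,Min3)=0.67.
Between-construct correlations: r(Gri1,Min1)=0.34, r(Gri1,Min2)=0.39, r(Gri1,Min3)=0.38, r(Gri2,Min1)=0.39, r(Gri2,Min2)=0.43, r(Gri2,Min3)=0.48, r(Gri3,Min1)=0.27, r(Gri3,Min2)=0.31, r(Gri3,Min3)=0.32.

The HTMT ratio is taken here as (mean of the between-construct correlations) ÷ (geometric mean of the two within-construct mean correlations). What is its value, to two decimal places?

0.60

Mean between = 3.31/9 = 0.3678.
Mean within-Gri = 1.81/3 = 0.6033; mean within-Min = 1.85/3 = 0.6167.
Geometric mean = √(0.6033 × 0.6167) = 0.6100.
HTMT = 0.3678 / 0.6100 = 0.60.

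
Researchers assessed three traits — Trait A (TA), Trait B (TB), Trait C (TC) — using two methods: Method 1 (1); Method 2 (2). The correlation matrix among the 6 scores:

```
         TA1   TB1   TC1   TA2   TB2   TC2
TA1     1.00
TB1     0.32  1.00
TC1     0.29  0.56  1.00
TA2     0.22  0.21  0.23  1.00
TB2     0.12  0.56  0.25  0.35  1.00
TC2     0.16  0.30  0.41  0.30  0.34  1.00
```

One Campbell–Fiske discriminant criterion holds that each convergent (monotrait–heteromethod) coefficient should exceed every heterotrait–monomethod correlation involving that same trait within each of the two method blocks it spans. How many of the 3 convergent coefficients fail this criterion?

3

Checking each validity diagonal entry against its comparison values:
TA (methods 1·2): 0.22 vs {0.32, 0.35, 0.29, 0.30} → fail.
TB (methods 1·2): 0.56 vs {0.32, 0.35, 0.56, 0.34} → fail.
TC (methods 1·2): 0.41 vs {0.29, 0.30, 0.56, 0.34} → fail.
3 of 3 fail.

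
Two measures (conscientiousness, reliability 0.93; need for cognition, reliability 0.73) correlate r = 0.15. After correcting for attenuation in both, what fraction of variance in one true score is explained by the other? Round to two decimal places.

Disattenuated r = 0.15 / √(0.93 × 0.73) = 0.15 / 0.8240 = 0.1820.
Shared true-score variance = 0.1820² = 0.0331 ≈ 0.03.

0.03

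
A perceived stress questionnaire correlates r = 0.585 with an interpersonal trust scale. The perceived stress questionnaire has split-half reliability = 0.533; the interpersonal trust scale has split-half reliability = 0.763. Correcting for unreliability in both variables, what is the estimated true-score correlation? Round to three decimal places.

0.917

r_true = r_obs / √(r_xx · r_yy) = 0.585 / √(0.533 × 0.763) = 0.585 / √0.406679 = 0.585 / 0.6377 ≈ 0.917.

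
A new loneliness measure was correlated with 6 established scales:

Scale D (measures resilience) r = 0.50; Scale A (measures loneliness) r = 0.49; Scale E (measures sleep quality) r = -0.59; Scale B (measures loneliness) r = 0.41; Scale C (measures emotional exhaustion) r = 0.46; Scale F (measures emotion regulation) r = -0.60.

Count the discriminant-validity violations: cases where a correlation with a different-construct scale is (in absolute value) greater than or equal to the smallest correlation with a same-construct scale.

4

Convergent (same construct = loneliness): Scale A, Scale B.
Smallest convergent = 0.41. Discriminant |r|: 0.50, 0.59, 0.46, 0.60; count ≥ 0.41 → 4.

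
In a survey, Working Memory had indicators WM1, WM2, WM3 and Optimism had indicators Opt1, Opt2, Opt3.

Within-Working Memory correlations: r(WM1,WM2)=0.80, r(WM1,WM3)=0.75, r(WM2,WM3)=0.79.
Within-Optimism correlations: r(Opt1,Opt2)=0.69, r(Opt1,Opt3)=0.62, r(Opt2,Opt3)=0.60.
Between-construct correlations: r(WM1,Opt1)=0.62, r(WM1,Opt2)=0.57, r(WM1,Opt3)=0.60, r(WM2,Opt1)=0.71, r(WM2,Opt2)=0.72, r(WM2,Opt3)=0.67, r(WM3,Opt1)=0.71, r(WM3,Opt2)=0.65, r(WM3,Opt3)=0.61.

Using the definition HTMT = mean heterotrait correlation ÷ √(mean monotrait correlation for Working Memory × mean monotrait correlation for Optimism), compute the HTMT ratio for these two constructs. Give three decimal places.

Mean heterotrait r = 5.86/9 = 0.6511.
Mean within-WM = 2.34/3 = 0.7800; mean within-Opt = 1.91/3 = 0.6367.
Geometric mean = √(0.7800 × 0.6367) = 0.7047.
HTMT = 0.6511 / 0.7047 = 0.924.

0.924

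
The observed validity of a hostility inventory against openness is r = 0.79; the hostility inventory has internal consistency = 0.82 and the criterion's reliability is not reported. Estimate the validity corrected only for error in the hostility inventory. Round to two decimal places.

0.87

Single correction: r_c = r_obs / √r_xx = 0.79 / √0.82 = 0.79 / 0.9055 ≈ 0.87.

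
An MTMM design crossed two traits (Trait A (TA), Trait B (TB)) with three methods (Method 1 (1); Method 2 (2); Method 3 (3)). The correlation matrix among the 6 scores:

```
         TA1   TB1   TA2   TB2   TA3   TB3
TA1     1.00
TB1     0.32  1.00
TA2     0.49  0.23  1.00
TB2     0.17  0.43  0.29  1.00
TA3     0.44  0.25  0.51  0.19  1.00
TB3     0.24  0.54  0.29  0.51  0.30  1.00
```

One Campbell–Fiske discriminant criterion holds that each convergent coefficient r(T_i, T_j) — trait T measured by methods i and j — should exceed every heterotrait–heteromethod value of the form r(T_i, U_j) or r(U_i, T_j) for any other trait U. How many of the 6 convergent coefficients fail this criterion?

0

Convergent coefficients and their comparison sets:
TA (methods 1·2): 0.49 vs {0.17, 0.23} → pass.
TA (methods 1·3): 0.44 vs {0.24, 0.25} → pass.
TA (methods 2·3): 0.51 vs {0.29, 0.19} → pass.
TB (methods 1·2): 0.43 vs {0.23, 0.17} → pass.
TB (methods 1·3): 0.54 vs {0.25, 0.24} → pass.
TB (methods 2·3): 0.51 vs {0.19, 0.29} → pass.
0 of 6 fail.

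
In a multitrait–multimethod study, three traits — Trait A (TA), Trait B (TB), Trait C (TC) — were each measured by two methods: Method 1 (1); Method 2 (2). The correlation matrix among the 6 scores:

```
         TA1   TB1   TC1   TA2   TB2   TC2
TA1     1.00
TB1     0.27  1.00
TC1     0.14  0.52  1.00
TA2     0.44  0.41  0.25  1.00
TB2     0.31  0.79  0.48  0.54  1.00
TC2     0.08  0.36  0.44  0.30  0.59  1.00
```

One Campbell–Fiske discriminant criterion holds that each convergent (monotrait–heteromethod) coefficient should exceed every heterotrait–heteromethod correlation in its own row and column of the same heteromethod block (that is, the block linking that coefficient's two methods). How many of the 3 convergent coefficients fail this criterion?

Convergent coefficients and their comparison sets:
TA (methods 1·2): 0.44 vs {0.31, 0.41, 0.08, 0.25} → pass.
TB (methods 1·2): 0.79 vs {0.41, 0.31, 0.36, 0.48} → pass.
TC (methods 1·2): 0.44 vs {0.25, 0.08, 0.48, 0.36} → fail.
1 of 3 fail.

1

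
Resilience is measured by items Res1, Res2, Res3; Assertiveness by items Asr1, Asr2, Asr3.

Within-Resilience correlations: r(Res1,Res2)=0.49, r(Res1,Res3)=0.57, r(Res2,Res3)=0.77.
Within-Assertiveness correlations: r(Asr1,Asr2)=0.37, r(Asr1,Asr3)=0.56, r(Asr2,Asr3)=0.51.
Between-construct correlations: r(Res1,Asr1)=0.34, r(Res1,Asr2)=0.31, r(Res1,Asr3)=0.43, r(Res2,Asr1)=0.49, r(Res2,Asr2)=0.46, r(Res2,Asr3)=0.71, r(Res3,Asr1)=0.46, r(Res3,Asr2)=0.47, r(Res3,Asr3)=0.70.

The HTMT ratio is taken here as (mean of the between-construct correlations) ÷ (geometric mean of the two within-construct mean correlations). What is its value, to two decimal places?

Mean between = 4.37/9 = 0.4856.
Mean within-Res = 1.83/3 = 0.6100; mean within-Asr = 1.44/3 = 0.4800.
Geometric mean = √(0.6100 × 0.4800) = 0.5411.
HTMT = 0.4856 / 0.5411 = 0.90.

0.90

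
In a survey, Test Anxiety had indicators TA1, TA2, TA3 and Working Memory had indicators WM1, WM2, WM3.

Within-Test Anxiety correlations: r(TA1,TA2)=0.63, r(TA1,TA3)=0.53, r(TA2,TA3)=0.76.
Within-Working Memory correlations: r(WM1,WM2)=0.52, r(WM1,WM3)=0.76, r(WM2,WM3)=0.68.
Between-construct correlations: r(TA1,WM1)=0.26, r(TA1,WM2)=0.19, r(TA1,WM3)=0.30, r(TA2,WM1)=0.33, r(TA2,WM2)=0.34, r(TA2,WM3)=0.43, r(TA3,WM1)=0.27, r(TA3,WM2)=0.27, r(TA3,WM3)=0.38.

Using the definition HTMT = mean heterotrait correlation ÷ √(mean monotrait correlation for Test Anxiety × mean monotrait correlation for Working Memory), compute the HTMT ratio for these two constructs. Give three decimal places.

0.476

Between-construct mean = 2.77/9 = 0.3078.
Mean within-TA = 1.92/3 = 0.6400; mean within-WM = 1.96/3 = 0.6533.
Geometric mean = √(0.6400 × 0.6533) = 0.6466.
HTMT = 0.3078 / 0.6466 = 0.476.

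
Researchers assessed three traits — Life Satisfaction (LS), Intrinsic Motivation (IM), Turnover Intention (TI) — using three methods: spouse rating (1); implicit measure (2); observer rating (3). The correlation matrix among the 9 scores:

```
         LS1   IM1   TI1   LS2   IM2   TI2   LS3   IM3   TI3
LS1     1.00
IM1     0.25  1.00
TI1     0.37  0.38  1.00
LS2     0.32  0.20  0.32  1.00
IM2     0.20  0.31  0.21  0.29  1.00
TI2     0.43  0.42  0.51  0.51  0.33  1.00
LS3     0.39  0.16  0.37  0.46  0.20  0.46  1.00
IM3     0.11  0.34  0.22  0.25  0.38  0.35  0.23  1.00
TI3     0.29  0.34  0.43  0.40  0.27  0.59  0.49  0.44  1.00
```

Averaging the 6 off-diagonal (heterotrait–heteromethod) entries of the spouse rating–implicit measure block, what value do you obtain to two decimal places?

0.30

HTHM values (method 1 × method 2): 0.20, 0.43, 0.20, 0.42, 0.32, 0.21; mean = 1.78/6 = 0.30.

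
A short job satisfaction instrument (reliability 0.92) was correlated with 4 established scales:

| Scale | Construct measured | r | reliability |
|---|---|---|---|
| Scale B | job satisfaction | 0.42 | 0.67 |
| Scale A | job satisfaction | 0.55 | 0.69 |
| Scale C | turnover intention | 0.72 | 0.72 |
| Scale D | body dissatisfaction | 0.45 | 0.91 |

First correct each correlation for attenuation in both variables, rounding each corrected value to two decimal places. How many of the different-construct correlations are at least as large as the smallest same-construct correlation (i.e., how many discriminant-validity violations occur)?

Disattenuated r (r / √(r_scale · r_new)):
  Scale B (conv): 0.42 / √(0.67·0.92) = 0.53
  Scale A (conv): 0.55 / √(0.69·0.92) = 0.69
  Scale C (disc): 0.72 / √(0.72·0.92) = 0.88
  Scale D (disc): 0.45 / √(0.91·0.92) = 0.49
Smallest convergent = 0.53. Discriminant values: 0.88, 0.49; count ≥ 0.53 → 1.

1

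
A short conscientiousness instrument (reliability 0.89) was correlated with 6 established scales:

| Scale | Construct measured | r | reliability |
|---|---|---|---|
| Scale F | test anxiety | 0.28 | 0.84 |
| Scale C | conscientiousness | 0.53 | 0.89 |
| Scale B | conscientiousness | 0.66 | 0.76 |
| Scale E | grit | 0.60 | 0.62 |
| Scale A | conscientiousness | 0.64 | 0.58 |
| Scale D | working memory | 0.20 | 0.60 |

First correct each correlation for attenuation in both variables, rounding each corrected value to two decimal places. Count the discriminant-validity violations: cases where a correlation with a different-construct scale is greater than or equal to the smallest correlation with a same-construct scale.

1

Disattenuated r (r / √(r_scale · r_new)):
  Scale F (disc): 0.28 / √(0.84·0.89) = 0.32
  Scale C (conv): 0.53 / √(0.89·0.89) = 0.60
  Scale B (conv): 0.66 / √(0.76·0.89) = 0.80
  Scale E (disc): 0.60 / √(0.62·0.89) = 0.81
  Scale A (conv): 0.64 / √(0.58·0.89) = 0.89
  Scale D (disc): 0.20 / √(0.60·0.89) = 0.27
Smallest convergent = 0.60. Discriminant values: 0.32, 0.81, 0.27; count ≥ 0.60 → 1.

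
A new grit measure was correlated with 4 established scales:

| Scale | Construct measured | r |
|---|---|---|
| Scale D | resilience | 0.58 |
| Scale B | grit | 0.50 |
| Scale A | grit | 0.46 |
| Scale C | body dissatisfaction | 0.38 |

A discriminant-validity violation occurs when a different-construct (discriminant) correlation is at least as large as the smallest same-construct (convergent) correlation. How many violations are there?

Convergent (same construct = grit): Scale B, Scale A.
Smallest convergent = 0.46. Discriminant values: 0.58, 0.38; count ≥ 0.46 → 1.

1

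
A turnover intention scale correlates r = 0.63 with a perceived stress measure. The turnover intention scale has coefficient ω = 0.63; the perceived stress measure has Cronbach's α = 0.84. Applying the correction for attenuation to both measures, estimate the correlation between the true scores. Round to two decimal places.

r_true = r_obs / √(r_xx · r_yy) = 0.63 / √(0.63 × 0.84) = 0.63 / √0.5292 = 0.63 / 0.7275 ≈ 0.87.

0.87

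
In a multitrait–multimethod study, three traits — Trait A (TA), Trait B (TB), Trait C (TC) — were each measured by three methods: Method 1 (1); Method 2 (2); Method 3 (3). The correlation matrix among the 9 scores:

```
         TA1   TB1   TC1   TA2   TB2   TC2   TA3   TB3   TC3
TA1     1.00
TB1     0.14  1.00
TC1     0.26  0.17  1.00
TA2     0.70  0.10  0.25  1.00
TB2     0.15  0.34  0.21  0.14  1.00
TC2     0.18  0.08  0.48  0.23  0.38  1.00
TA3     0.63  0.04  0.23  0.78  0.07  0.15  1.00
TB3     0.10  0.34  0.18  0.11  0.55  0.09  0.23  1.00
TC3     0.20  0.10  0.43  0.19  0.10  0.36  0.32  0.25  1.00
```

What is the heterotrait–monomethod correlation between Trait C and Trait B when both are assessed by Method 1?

Different traits, same method: r(TC1, TB1) = 0.17.

0.17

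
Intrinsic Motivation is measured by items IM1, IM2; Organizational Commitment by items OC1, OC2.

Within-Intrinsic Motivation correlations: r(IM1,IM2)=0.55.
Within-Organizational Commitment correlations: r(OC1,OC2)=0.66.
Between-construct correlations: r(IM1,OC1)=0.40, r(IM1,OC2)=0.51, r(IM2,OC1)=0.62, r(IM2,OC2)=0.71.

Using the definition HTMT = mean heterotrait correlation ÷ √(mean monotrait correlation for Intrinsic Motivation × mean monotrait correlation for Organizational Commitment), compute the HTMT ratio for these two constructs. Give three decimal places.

0.929

Mean heterotrait r = 2.24/4 = 0.5600.
Mean within-IM = 0.55/1 = 0.5500; mean within-OC = 0.66/1 = 0.6600.
Geometric mean = √(0.5500 × 0.6600) = 0.6025.
HTMT = 0.5600 / 0.6025 = 0.929.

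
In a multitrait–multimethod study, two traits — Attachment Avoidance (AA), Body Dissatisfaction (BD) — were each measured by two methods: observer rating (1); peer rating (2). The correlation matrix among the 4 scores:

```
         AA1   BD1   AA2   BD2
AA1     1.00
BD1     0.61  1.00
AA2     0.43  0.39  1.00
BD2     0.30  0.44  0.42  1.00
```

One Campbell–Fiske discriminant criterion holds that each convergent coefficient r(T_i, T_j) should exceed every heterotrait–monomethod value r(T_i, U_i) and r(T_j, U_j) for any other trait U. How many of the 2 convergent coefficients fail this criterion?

Convergent coefficients and their comparison sets:
AA (methods 1·2): 0.43 vs {0.61, 0.42} → fail.
BD (methods 1·2): 0.44 vs {0.61, 0.42} → fail.
2 of 2 fail.

2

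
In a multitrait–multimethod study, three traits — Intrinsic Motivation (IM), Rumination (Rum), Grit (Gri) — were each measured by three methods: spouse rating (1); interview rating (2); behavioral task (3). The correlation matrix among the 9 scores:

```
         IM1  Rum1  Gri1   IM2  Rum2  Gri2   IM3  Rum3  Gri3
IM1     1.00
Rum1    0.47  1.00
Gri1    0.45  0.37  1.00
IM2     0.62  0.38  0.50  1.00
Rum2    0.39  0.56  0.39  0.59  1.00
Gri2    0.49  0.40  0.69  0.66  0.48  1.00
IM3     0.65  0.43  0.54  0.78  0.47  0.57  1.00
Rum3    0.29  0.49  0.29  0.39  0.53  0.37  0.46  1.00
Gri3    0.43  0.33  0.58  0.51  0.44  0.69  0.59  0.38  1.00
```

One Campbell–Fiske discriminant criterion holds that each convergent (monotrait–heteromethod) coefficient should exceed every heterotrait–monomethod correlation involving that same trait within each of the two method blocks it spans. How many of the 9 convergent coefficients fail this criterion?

4

Convergent coefficients and their comparison sets:
IM (methods 1·2): 0.62 vs {0.47, 0.59, 0.45, 0.66} → fail.
IM (methods 1·3): 0.65 vs {0.47, 0.46, 0.45, 0.59} → pass.
IM (methods 2·3): 0.78 vs {0.59, 0.46, 0.66, 0.59} → pass.
Rum (methods 1·2): 0.56 vs {0.47, 0.59, 0.37, 0.48} → fail.
Rum (methods 1·3): 0.49 vs {0.47, 0.46, 0.37, 0.38} → pass.
Rum (methods 2·3): 0.53 vs {0.59, 0.46, 0.48, 0.38} → fail.
Gri (methods 1·2): 0.69 vs {0.45, 0.66, 0.37, 0.48} → pass.
Gri (methods 1·3): 0.58 vs {0.45, 0.59, 0.37, 0.38} → fail.
Gri (methods 2·3): 0.69 vs {0.66, 0.59, 0.48, 0.38} → pass.
4 of 9 fail.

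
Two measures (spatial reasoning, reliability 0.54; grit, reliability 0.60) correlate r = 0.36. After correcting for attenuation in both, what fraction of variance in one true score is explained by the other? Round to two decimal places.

0.40

Disattenuated r = 0.36 / √(0.54 × 0.60) = 0.36 / 0.5692 = 0.6325.
Shared true-score variance = 0.6325² = 0.4001 ≈ 0.40.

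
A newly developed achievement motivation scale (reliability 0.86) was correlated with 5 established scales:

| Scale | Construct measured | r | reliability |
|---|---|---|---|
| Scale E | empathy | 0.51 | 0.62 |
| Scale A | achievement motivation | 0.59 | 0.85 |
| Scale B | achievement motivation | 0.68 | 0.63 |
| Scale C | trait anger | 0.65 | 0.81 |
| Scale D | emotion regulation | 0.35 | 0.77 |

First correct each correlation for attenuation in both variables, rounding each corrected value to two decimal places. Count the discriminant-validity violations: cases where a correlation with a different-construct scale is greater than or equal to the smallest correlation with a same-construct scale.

Disattenuated r (r / √(r_scale · r_new)):
  Scale E (disc): 0.51 / √(0.62·0.86) = 0.70
  Scale A (conv): 0.59 / √(0.85·0.86) = 0.69
  Scale B (conv): 0.68 / √(0.63·0.86) = 0.92
  Scale C (disc): 0.65 / √(0.81·0.86) = 0.78
  Scale D (disc): 0.35 / √(0.77·0.86) = 0.43
Smallest convergent = 0.69. Discriminant values: 0.70, 0.78, 0.43; count ≥ 0.69 → 2.

2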